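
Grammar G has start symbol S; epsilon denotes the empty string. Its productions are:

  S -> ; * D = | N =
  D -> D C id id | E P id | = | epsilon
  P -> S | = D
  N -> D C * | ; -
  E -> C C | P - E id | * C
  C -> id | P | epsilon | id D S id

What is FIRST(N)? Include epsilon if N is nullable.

From N -> D C *: D, C nullable, take FIRST(D) ∪ FIRST(C) ∪ {*} = { *, ;, =, id }.
N -> ; - contributes {;}.
Union: FIRST(N) = { *, ;, =, id }.

{ *, ;, =, id }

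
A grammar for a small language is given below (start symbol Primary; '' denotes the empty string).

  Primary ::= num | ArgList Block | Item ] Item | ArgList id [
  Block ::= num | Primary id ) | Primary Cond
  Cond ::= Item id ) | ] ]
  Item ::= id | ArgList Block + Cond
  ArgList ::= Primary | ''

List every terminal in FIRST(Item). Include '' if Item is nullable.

Item ::= id contributes {id}.
From Item ::= ArgList Block + Cond: ArgList nullable, take FIRST(ArgList) ∪ FIRST(Block) = { id, num }.
Union: FIRST(Item) = { id, num }.

{ id, num }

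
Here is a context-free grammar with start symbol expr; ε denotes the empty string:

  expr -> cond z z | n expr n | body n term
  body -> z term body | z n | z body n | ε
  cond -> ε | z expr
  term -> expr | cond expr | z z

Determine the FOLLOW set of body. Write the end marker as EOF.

{ n }

In expr -> body n term: add FIRST(n term) = { n }.
In body -> z term body: body is at the end, add FOLLOW(body) = { n }.
In body -> z body n: add FIRST(n) = { n }.
Union: FOLLOW(body) = { n }.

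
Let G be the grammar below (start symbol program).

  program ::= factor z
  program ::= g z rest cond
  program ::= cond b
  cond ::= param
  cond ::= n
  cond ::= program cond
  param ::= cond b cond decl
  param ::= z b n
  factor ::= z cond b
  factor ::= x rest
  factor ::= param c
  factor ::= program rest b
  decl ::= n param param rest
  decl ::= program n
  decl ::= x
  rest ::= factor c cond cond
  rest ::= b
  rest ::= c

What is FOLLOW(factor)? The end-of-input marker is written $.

In program ::= factor z: add FIRST(z) = { z }.
In rest ::= factor c cond cond: add FIRST(c cond cond) = { c }.
Union: FOLLOW(factor) = { c, z }.

{ c, z }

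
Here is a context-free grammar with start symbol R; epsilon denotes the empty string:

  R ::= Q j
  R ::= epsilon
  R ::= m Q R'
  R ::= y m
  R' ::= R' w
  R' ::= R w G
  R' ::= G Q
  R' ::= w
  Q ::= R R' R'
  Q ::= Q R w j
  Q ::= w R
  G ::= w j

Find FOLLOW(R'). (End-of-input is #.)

{ #, j, m, w, y }

In R ::= m Q R': R' is at the end, add FOLLOW(R) = { #, j, m, w, y }.
In R' ::= R' w: add FIRST(w) = { w }.
In Q ::= R R' R': add FIRST(R') = { m, w, y }.
In Q ::= R R' R': R' is at the end, add FOLLOW(Q) = { #, j, m, w, y }.
Union: FOLLOW(R') = { #, j, m, w, y }.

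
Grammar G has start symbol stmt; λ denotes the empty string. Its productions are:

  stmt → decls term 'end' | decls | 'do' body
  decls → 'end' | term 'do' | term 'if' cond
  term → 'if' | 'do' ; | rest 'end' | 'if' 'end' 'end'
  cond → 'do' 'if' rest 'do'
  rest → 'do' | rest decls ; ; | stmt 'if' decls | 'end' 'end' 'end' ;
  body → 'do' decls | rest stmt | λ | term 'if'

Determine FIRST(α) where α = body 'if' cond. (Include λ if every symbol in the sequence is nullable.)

Add FIRST(body)\{λ} = { 'do', 'end', 'if' }; body is nullable, continue.
'if' is a terminal; add {'if'} and stop.

{ 'do', 'end', 'if' }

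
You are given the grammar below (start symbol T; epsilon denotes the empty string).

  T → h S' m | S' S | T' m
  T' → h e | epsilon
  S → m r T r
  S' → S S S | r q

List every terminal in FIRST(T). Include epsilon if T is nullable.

T → h S' m contributes {h}.
From T → S' S: add FIRST(S') = { m, r }.
From T → T' m: T' nullable, take FIRST(T') ∪ {m} = { h, m }.
Union: FIRST(T) = { h, m, r }.

{ h, m, r }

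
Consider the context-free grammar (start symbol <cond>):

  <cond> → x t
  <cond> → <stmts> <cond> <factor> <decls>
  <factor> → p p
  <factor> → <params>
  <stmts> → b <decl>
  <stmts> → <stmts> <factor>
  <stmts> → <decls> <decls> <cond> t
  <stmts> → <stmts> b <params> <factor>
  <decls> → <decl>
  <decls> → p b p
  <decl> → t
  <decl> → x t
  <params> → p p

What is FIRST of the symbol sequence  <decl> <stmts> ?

Add FIRST(<decl>) = { t, x }; <decl> is not nullable, stop.

{ t, x }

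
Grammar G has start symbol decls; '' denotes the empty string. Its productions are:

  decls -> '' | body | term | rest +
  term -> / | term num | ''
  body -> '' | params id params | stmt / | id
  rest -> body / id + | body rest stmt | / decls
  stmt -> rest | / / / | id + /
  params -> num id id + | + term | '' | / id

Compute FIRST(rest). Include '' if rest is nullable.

From rest -> body / id +: body nullable, take FIRST(body) ∪ {/} = { +, /, id, num }.
From rest -> body rest stmt: body nullable, take FIRST(body) ∪ FIRST(rest) = { +, /, id, num }.
rest -> / decls contributes {/}.
Union: FIRST(rest) = { +, /, id, num }.

{ +, /, id, num }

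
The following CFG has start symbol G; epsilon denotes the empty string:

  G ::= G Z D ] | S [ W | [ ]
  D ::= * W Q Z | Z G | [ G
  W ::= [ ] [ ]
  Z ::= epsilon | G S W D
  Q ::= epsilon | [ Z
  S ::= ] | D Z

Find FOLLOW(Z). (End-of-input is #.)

In G ::= G Z D ]: add FIRST(D ]) = { *, [, ] }.
In D ::= * W Q Z: Z is at the end, add FOLLOW(D) = { *, [, ] }.
In D ::= Z G: add FIRST(G) = { *, [, ] }.
In Q ::= [ Z: Z is at the end, add FOLLOW(Q) = { *, [, ] }.
In S ::= D Z: Z is at the end, add FOLLOW(S) = { [ }.
Union: FOLLOW(Z) = { *, [, ] }.

{ *, [, ] }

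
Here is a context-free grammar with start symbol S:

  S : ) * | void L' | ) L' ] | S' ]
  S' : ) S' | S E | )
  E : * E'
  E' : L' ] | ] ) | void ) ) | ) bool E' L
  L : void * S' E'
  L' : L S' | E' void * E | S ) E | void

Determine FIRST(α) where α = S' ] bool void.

{ ), void }

Add FIRST(S') = { ), void }; S' is not nullable, stop.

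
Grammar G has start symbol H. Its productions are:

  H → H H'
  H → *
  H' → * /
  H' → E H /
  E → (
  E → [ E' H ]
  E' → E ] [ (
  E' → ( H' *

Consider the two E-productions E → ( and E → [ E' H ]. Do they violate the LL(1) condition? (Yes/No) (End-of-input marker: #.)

FIRST(() = { ( } and FIRST([ E' H ]) = { [ }.
The FIRST sets are disjoint and neither alternative is nullable — no conflict.

No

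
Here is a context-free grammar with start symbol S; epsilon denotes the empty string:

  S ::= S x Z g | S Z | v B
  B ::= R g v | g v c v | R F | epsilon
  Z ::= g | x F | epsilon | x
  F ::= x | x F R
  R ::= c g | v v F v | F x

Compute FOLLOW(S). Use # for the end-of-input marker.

S is the start symbol, so # ∈ FOLLOW(S).
In S ::= S x Z g: add FIRST(x Z g) = { x }.
In S ::= S Z: add FIRST(Z)\{epsilon} = { g, x }.
  Since Z is nullable, also add FOLLOW(S) = { #, g, x }.
Union: FOLLOW(S) = { #, g, x }.

{ #, g, x }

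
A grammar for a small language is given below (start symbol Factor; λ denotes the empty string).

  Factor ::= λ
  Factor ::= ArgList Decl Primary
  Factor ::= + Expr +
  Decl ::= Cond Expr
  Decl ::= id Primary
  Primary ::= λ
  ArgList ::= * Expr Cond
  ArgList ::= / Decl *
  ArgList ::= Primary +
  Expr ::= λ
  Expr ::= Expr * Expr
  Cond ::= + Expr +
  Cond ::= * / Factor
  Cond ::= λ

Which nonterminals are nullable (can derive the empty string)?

{ Cond, Decl, Expr, Factor, Primary }

Directly nullable (have an λ-production): Factor, Primary, Expr, Cond.
Decl ::= Cond Expr with every symbol nullable, so Decl is nullable.
No other nonterminal has a production whose RHS symbols are all nullable.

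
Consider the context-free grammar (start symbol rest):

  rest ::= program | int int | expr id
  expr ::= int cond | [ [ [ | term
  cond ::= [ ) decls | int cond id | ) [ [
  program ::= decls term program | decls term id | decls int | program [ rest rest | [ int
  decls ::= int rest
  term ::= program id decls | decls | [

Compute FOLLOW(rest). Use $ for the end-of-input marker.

rest is the start symbol, so $ ∈ FOLLOW(rest).
In program ::= program [ rest rest: add FIRST(rest) = { [, int }.
In program ::= program [ rest rest: rest is at the end, add FOLLOW(program) = { $, [, id, int }.
In decls ::= int rest: rest is at the end, add FOLLOW(decls) = { [, id, int }.
Union: FOLLOW(rest) = { $, [, id, int }.

{ $, [, id, int }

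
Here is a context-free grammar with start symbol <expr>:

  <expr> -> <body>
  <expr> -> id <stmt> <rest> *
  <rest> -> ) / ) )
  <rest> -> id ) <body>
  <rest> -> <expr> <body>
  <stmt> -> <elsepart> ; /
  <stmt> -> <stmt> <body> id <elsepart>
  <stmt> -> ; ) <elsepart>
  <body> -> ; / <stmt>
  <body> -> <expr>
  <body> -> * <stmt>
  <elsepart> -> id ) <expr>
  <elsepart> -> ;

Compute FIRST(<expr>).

{ *, ;, id }

From <expr> -> <body>: add FIRST(<body>) = { *, ;, id }.
<expr> -> id <stmt> <rest> * contributes {id}.
Union: FIRST(<expr>) = { *, ;, id }.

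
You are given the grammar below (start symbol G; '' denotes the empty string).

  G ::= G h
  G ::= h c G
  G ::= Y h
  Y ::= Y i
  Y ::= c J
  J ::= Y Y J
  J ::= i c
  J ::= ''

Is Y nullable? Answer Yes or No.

Nullable nonterminals: J.
No production of Y has an RHS whose symbols are all nullable, so Y is not nullable.

No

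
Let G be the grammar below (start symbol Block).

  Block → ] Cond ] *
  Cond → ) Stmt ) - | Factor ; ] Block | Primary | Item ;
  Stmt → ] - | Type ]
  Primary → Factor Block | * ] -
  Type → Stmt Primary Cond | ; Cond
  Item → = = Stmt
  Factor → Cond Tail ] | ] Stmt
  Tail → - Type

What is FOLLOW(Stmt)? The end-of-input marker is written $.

In Cond → ) Stmt ) -: add FIRST() -) = { ) }.
In Type → Stmt Primary Cond: add FIRST(Primary Cond) = { ), *, =, ] }.
In Item → = = Stmt: Stmt is at the end, add FOLLOW(Item) = { ; }.
In Factor → ] Stmt: Stmt is at the end, add FOLLOW(Factor) = { ;, ] }.
Union: FOLLOW(Stmt) = { ), *, ;, =, ] }.

{ ), *, ;, =, ] }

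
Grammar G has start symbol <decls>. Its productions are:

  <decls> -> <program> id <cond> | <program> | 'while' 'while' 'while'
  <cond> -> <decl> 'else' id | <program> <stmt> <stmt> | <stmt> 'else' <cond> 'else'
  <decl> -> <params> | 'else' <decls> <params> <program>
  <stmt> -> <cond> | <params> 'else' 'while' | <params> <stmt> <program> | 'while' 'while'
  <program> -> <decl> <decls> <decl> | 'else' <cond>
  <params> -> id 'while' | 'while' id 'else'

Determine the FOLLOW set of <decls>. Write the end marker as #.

{ #, 'else', 'while', id }

<decls> is the start symbol, so # ∈ FOLLOW(<decls>).
In <decl> -> 'else' <decls> <params> <program>: add FIRST(<params> <program>) = { 'while', id }.
In <program> -> <decl> <decls> <decl>: add FIRST(<decl>) = { 'else', 'while', id }.
Union: FOLLOW(<decls>) = { #, 'else', 'while', id }.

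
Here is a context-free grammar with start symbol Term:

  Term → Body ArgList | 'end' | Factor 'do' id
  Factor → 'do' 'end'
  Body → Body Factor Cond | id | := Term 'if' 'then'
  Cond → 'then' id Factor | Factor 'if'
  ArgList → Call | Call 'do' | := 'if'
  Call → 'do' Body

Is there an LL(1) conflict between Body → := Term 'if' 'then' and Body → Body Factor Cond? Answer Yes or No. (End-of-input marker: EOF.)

Yes

FIRST(:= Term 'if' 'then') = { := } and FIRST(Body Factor Cond) = { :=, id }.
Both contain :=, so the two alternatives are not disjoint — LL(1) conflict.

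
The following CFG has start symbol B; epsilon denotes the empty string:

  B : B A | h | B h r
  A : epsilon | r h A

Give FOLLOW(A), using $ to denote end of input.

In B : B A: A is at the end, add FOLLOW(B) = { $, h, r }.
In A : r h A: A is at the end, add FOLLOW(A) = { $, h, r }.
Union: FOLLOW(A) = { $, h, r }.

{ $, h, r }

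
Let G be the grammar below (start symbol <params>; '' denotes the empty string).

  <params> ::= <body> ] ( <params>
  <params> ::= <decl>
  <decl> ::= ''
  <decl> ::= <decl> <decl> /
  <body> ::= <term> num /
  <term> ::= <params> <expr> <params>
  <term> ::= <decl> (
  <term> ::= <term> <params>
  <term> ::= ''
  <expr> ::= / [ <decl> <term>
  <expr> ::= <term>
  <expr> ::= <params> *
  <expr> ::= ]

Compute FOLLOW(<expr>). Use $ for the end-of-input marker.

{ (, *, /, ], num }

In <term> ::= <params> <expr> <params>: add FIRST(<params>)\{''} = { (, *, /, ], num }.
  Since <params> is nullable, also add FOLLOW(<term>) = { (, *, /, ], num }.
Union: FOLLOW(<expr>) = { (, *, /, ], num }.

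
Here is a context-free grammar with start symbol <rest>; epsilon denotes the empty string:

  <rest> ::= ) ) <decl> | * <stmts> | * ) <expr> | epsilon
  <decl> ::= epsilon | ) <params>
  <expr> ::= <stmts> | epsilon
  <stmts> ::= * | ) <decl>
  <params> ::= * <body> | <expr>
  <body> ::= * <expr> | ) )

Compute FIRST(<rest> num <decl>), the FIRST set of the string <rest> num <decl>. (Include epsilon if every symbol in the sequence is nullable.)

{ ), *, num }

Add FIRST(<rest>)\{epsilon} = { ), * }; <rest> is nullable, continue.
num is a terminal; add {num} and stop.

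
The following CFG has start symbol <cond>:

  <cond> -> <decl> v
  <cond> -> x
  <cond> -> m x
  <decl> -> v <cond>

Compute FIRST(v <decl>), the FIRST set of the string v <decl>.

{ v }

v is a terminal; add {v} and stop.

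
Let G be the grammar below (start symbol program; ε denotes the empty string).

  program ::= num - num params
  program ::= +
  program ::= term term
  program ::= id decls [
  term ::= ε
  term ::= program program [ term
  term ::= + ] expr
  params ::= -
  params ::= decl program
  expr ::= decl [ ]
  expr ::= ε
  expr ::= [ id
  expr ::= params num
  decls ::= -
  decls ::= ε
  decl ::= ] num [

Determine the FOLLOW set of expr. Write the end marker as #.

{ #, +, [, id, num }

In term ::= + ] expr: expr is at the end, add FOLLOW(term) = { #, +, [, id, num }.
Union: FOLLOW(expr) = { #, +, [, id, num }.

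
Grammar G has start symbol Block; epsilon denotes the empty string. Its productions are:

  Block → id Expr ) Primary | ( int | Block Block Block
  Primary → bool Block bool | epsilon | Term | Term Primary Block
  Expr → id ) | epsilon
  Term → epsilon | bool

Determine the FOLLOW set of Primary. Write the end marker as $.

{ $, (, bool, id }

In Block → id Expr ) Primary: Primary is at the end, add FOLLOW(Block) = { $, (, bool, id }.
In Primary → Term Primary Block: add FIRST(Block) = { (, id }.
Union: FOLLOW(Primary) = { $, (, bool, id }.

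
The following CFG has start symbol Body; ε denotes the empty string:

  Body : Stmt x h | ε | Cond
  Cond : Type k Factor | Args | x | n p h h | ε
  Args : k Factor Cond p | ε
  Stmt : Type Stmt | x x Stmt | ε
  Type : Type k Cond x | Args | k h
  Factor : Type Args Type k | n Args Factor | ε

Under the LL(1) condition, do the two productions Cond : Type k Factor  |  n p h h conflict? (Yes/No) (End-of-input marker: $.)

No

FIRST(Type k Factor) = { k } and FIRST(n p h h) = { n }.
The FIRST sets are disjoint and neither alternative is nullable — no conflict.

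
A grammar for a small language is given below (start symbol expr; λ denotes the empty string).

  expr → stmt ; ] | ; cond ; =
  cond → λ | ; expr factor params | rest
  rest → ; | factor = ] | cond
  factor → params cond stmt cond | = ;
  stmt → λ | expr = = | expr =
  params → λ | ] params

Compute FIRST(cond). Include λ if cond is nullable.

{ ;, =, ], λ }

cond → λ contributes λ.
cond → ; expr factor params contributes {;}.
From cond → rest: add FIRST(rest) = { ;, =, ], λ } (including λ since rest is nullable).
Union: FIRST(cond) = { ;, =, ], λ }.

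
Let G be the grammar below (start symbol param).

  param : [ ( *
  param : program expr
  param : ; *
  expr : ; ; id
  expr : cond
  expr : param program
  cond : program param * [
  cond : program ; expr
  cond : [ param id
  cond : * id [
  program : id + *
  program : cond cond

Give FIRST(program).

program : id + * contributes {id}.
From program : cond cond: add FIRST(cond) = { *, [, id }.
Union: FIRST(program) = { *, [, id }.

{ *, [, id }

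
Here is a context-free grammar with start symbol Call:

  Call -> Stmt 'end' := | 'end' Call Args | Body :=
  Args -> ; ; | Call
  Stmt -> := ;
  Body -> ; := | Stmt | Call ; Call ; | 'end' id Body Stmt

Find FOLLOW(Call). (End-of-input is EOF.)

{ EOF, 'end', :=, ; }

Call is the start symbol, so EOF ∈ FOLLOW(Call).
In Call -> 'end' Call Args: add FIRST(Args) = { 'end', :=, ; }.
In Args -> Call: Call is at the end, add FOLLOW(Args) = { EOF, 'end', :=, ; }.
In Body -> Call ; Call ;: add FIRST(; Call ;) = { ; }.
In Body -> Call ; Call ;: add FIRST(;) = { ; }.
Union: FOLLOW(Call) = { EOF, 'end', :=, ; }.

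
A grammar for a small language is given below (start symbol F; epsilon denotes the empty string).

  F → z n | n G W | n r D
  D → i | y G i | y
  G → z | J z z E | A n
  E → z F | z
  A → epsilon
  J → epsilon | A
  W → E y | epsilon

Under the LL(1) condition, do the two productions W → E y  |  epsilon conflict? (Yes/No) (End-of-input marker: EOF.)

FIRST(E y) = { z } and FIRST(epsilon) = { epsilon }.
The second alternative is nullable and FOLLOW(W) = { EOF, i, y, z } shares z with FIRST of the first — conflict.

Yes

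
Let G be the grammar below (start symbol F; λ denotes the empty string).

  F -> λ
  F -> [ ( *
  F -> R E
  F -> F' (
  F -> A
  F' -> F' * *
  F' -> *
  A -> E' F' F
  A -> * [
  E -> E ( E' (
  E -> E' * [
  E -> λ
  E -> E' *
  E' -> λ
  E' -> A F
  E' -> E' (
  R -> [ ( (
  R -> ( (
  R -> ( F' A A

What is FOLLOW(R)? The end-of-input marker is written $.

{ $, (, *, [ }

In F -> R E: add FIRST(E)\{λ} = { (, * }.
  Since E is nullable, also add FOLLOW(F) = { $, (, *, [ }.
Union: FOLLOW(R) = { $, (, *, [ }.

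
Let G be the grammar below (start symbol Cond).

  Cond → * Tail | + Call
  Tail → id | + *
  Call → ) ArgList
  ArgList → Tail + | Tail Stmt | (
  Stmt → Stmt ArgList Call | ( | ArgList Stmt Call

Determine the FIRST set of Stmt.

{ (, +, id }

From Stmt → Stmt ArgList Call: add FIRST(Stmt) = { (, +, id }.
Stmt → ( contributes {(}.
From Stmt → ArgList Stmt Call: add FIRST(ArgList) = { (, +, id }.
Union: FIRST(Stmt) = { (, +, id }.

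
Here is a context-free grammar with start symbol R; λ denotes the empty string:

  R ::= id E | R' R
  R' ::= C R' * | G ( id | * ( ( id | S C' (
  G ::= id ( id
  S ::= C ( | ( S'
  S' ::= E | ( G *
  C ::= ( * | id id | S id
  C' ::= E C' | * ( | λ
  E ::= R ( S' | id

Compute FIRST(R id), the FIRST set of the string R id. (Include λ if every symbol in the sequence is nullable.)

{ (, *, id }

Add FIRST(R) = { (, *, id }; R is not nullable, stop.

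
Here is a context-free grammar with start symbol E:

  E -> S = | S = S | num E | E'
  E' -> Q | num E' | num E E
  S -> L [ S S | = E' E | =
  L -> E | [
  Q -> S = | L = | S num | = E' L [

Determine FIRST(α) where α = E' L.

Add FIRST(E') = { =, [, num }; E' is not nullable, stop.

{ =, [, num }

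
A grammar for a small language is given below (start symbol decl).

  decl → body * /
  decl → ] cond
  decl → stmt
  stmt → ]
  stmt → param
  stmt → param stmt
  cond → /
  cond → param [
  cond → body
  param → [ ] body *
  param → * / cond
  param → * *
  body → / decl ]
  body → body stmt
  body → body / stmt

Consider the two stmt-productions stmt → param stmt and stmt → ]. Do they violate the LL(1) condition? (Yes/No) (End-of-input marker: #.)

FIRST(param stmt) = { *, [ } and FIRST(]) = { ] }.
The FIRST sets are disjoint and neither alternative is nullable — no conflict.

No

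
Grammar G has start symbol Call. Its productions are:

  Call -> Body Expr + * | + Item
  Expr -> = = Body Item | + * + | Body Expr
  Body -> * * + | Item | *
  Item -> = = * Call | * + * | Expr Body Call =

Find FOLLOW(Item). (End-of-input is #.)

{ #, *, +, = }

In Call -> + Item: Item is at the end, add FOLLOW(Call) = { #, *, +, = }.
In Expr -> = = Body Item: Item is at the end, add FOLLOW(Expr) = { *, +, = }.
In Body -> Item: Item is at the end, add FOLLOW(Body) = { *, +, = }.
Union: FOLLOW(Item) = { #, *, +, = }.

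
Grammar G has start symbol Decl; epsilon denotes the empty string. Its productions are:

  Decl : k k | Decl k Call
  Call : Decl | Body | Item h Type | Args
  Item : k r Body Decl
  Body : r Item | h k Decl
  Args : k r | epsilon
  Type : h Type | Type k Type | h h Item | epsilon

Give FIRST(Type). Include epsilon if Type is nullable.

Type : h Type contributes {h}.
From Type : Type k Type: Type nullable, take FIRST(Type) ∪ {k} = { h, k }.
Type : h h Item contributes {h}.
Type : epsilon contributes epsilon.
Union: FIRST(Type) = { h, k, epsilon }.

{ h, k, epsilon }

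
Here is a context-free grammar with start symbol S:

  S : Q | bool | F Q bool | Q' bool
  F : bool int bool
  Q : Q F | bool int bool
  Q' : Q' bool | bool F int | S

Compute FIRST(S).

{ bool }

From S : Q: add FIRST(Q) = { bool }.
S : bool contributes {bool}.
From S : F Q bool: add FIRST(F) = { bool }.
From S : Q' bool: add FIRST(Q') = { bool }.
Union: FIRST(S) = { bool }.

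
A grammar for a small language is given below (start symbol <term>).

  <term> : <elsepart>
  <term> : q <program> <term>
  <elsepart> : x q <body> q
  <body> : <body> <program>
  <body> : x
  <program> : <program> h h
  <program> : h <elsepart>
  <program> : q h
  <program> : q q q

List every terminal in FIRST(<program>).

From <program> : <program> h h: add FIRST(<program>) = { h, q }.
<program> : h <elsepart> contributes {h}.
<program> : q h contributes {q}.
<program> : q q q contributes {q}.
Union: FIRST(<program>) = { h, q }.

{ h, q }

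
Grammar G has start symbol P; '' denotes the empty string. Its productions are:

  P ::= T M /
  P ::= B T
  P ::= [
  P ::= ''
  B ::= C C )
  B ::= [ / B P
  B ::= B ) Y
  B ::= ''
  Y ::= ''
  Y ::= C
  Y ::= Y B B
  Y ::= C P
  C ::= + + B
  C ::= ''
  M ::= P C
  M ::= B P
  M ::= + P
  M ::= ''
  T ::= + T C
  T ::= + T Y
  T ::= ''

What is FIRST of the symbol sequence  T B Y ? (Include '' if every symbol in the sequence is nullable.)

{ ), +, /, [, '' }

Add FIRST(T)\{''} = { + }; T is nullable, continue.
Add FIRST(B)\{''} = { ), +, [ }; B is nullable, continue.
Add FIRST(Y)\{''} = { ), +, /, [ }; Y is nullable, continue.
Every symbol is nullable, so include ''.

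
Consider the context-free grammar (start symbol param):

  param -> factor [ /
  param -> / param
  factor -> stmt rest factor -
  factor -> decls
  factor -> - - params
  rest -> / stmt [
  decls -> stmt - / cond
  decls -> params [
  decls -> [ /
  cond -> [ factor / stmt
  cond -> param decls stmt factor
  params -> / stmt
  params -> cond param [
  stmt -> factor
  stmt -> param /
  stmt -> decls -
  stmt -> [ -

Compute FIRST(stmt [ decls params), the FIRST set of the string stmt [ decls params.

Add FIRST(stmt) = { -, /, [ }; stmt is not nullable, stop.

{ -, /, [ }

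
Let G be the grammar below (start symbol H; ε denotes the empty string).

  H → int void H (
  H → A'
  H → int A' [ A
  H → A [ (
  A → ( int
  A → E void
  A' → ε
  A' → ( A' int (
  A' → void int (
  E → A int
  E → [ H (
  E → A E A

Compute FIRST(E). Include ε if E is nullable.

{ (, [ }

From E → A int: add FIRST(A) = { (, [ }.
E → [ H ( contributes {[}.
From E → A E A: add FIRST(A) = { (, [ }.
Union: FIRST(E) = { (, [ }.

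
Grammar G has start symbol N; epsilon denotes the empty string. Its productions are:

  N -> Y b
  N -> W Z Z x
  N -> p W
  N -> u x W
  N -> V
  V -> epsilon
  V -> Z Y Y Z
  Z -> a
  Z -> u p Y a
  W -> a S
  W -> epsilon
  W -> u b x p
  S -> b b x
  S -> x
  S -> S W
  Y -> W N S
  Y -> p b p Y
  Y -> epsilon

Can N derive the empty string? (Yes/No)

N -> V and each of V is nullable, so N ⇒* epsilon.

Yes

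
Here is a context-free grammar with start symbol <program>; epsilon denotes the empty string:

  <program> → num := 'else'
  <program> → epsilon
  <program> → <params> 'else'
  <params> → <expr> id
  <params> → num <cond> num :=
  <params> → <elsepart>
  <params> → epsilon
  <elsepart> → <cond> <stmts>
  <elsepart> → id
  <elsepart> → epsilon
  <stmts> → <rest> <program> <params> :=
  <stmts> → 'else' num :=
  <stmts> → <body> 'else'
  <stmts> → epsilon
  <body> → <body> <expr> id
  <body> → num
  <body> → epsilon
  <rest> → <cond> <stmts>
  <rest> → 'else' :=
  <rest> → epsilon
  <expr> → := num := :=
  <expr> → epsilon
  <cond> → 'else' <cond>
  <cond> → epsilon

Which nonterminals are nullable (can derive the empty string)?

Directly nullable (have an epsilon-production): <program>, <params>, <elsepart>, <stmts>, <body>, <rest>, <expr>, <cond>.

{ <body>, <cond>, <elsepart>, <expr>, <params>, <program>, <rest>, <stmts> }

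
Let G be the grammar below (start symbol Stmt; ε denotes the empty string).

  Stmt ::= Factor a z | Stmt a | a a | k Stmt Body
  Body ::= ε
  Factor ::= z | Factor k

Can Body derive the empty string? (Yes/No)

Body has an ε-production, so Body ⇒ ε.

Yes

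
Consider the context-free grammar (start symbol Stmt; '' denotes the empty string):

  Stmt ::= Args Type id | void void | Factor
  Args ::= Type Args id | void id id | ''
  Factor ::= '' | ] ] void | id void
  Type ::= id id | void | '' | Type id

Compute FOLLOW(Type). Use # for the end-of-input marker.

In Stmt ::= Args Type id: add FIRST(id) = { id }.
In Args ::= Type Args id: add FIRST(Args id) = { id, void }.
In Type ::= Type id: add FIRST(id) = { id }.
Union: FOLLOW(Type) = { id, void }.

{ id, void }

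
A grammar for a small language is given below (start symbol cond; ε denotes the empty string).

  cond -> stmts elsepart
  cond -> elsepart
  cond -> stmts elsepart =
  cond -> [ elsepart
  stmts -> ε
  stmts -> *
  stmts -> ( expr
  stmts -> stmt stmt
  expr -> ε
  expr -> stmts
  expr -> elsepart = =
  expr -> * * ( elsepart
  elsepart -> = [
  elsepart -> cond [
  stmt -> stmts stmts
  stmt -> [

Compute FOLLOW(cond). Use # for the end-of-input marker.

cond is the start symbol, so # ∈ FOLLOW(cond).
In elsepart -> cond [: add FIRST([) = { [ }.
Union: FOLLOW(cond) = { #, [ }.

{ #, [ }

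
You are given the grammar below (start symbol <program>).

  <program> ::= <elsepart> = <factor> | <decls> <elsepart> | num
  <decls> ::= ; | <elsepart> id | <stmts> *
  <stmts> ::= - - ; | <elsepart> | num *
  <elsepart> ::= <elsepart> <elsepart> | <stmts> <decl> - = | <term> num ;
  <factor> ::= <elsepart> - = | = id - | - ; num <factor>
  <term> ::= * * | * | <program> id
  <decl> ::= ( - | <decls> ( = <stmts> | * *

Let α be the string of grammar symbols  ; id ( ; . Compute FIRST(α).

{ ; }

; is a terminal; add {;} and stop.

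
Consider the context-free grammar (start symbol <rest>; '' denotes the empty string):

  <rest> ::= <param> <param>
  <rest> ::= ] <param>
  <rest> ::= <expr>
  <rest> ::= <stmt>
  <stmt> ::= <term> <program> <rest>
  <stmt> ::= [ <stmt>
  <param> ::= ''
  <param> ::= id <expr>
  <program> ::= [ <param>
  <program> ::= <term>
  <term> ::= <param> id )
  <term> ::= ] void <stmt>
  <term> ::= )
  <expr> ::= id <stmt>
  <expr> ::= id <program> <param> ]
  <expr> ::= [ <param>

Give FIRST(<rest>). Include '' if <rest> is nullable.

{ ), [, ], id, '' }

From <rest> ::= <param> <param>: <param>, <param> nullable, take FIRST(<param>) ∪ FIRST(<param>) = { id }; also '' since the whole RHS is nullable.
<rest> ::= ] <param> contributes {]}.
From <rest> ::= <expr>: add FIRST(<expr>) = { [, id }.
From <rest> ::= <stmt>: add FIRST(<stmt>) = { ), [, ], id }.
Union: FIRST(<rest>) = { ), [, ], id, '' }.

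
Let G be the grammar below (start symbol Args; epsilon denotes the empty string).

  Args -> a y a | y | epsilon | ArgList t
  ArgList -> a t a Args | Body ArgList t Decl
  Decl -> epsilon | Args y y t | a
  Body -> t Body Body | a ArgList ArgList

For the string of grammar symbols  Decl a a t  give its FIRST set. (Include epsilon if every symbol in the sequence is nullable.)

Add FIRST(Decl)\{epsilon} = { a, t, y }; Decl is nullable, continue.
a is a terminal; add {a} and stop.

{ a, t, y }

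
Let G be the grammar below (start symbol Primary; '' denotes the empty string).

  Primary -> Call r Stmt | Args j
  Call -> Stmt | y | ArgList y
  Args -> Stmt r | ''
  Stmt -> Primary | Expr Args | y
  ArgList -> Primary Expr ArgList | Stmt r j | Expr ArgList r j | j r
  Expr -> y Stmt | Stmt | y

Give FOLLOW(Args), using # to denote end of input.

{ #, j, r, y }

In Primary -> Args j: add FIRST(j) = { j }.
In Stmt -> Expr Args: Args is at the end, add FOLLOW(Stmt) = { #, j, r, y }.
Union: FOLLOW(Args) = { #, j, r, y }.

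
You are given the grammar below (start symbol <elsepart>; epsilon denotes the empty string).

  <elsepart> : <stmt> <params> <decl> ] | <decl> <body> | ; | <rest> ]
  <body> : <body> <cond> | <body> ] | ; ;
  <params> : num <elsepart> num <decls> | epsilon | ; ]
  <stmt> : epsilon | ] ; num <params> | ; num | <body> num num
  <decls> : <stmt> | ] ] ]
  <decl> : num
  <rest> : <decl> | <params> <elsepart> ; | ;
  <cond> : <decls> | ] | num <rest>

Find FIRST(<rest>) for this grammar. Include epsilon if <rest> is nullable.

From <rest> : <decl>: add FIRST(<decl>) = { num }.
From <rest> : <params> <elsepart> ;: <params> nullable, take FIRST(<params>) ∪ FIRST(<elsepart>) = { ;, ], num }.
<rest> : ; contributes {;}.
Union: FIRST(<rest>) = { ;, ], num }.

{ ;, ], num }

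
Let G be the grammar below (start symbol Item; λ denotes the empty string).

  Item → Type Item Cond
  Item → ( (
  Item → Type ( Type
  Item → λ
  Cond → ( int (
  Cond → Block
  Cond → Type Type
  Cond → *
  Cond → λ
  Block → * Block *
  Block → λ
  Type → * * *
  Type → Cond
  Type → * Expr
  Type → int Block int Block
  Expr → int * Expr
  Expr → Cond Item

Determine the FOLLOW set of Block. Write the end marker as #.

{ #, (, *, int }

In Cond → Block: Block is at the end, add FOLLOW(Cond) = { #, (, *, int }.
In Block → * Block *: add FIRST(*) = { * }.
In Type → int Block int Block: add FIRST(int Block) = { int }.
In Type → int Block int Block: Block is at the end, add FOLLOW(Type) = { #, (, *, int }.
Union: FOLLOW(Block) = { #, (, *, int }.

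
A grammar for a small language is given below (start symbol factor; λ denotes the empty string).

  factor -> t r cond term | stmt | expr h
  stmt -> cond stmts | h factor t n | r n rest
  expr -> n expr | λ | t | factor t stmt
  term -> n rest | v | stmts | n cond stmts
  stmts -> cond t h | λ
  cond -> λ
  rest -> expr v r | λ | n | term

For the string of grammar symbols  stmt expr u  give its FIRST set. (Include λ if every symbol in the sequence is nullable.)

Add FIRST(stmt)\{λ} = { h, r, t }; stmt is nullable, continue.
Add FIRST(expr)\{λ} = { h, n, r, t }; expr is nullable, continue.
u is a terminal; add {u} and stop.

{ h, n, r, t, u }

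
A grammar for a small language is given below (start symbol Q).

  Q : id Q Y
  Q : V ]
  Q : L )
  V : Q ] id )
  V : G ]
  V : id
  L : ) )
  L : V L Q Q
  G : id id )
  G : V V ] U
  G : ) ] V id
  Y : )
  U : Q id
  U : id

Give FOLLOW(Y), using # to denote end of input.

In Q : id Q Y: Y is at the end, add FOLLOW(Q) = { #, ), ], id }.
Union: FOLLOW(Y) = { #, ), ], id }.

{ #, ), ], id }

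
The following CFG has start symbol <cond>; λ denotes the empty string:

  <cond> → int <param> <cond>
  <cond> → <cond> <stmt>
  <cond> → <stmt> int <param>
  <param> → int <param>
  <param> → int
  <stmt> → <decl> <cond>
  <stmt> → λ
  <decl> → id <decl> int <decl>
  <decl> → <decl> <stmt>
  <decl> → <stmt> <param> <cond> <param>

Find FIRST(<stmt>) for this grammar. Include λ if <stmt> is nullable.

From <stmt> → <decl> <cond>: add FIRST(<decl>) = { id, int }.
<stmt> → λ contributes λ.
Union: FIRST(<stmt>) = { id, int, λ }.

{ id, int, λ }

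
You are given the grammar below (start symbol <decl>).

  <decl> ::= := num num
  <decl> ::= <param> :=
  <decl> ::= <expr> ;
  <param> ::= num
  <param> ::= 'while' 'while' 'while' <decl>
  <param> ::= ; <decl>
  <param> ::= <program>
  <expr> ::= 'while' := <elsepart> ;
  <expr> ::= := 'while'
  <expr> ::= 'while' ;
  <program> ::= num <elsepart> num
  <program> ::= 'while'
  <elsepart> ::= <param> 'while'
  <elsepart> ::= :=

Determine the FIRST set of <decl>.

{ 'while', :=, ;, num }

<decl> ::= := num num contributes {:=}.
From <decl> ::= <param> :=: add FIRST(<param>) = { 'while', ;, num }.
From <decl> ::= <expr> ;: add FIRST(<expr>) = { 'while', := }.
Union: FIRST(<decl>) = { 'while', :=, ;, num }.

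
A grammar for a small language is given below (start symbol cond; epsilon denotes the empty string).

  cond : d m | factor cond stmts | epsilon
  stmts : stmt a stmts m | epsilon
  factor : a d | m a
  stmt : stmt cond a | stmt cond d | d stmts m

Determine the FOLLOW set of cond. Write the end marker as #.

{ #, a, d }

cond is the start symbol, so # ∈ FOLLOW(cond).
In cond : factor cond stmts: add FIRST(stmts)\{epsilon} = { d }.
  Since stmts is nullable, also add FOLLOW(cond) = { #, a, d }.
In stmt : stmt cond a: add FIRST(a) = { a }.
In stmt : stmt cond d: add FIRST(d) = { d }.
Union: FOLLOW(cond) = { #, a, d }.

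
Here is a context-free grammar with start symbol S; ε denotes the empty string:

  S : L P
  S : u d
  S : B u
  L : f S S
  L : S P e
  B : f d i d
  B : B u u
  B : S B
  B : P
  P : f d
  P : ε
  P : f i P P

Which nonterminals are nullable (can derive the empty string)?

{ B, P }

Directly nullable (have an ε-production): P.
B : P with every symbol nullable, so B is nullable.
No other nonterminal has a production whose RHS symbols are all nullable.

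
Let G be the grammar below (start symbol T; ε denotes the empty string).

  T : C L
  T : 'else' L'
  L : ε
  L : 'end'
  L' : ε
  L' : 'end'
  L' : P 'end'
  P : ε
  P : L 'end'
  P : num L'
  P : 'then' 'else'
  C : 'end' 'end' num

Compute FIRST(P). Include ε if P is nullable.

P : ε contributes ε.
From P : L 'end': L nullable, take FIRST(L) ∪ {'end'} = { 'end' }.
P : num L' contributes {num}.
P : 'then' 'else' contributes {'then'}.
Union: FIRST(P) = { 'end', 'then', num, ε }.

{ 'end', 'then', num, ε }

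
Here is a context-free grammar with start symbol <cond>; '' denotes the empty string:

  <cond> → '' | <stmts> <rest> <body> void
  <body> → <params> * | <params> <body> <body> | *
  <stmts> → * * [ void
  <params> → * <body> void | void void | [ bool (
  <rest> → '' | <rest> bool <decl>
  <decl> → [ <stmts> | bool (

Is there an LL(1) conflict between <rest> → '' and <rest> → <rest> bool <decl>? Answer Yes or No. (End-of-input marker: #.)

Yes

FIRST('') = { '' } and FIRST(<rest> bool <decl>) = { bool }.
The first alternative is nullable and FOLLOW(<rest>) = { *, [, bool, void } shares bool with FIRST of the second — conflict.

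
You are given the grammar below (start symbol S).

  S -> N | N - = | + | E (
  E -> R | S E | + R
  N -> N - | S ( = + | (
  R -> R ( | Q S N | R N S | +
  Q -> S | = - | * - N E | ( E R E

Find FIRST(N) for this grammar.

{ (, *, +, = }

From N -> N -: add FIRST(N) = { (, *, +, = }.
From N -> S ( = +: add FIRST(S) = { (, *, +, = }.
N -> ( contributes {(}.
Union: FIRST(N) = { (, *, +, = }.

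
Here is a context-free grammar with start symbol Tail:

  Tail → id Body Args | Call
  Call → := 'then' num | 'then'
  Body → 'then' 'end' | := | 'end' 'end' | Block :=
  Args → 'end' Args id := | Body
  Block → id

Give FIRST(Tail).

Tail → id Body Args contributes {id}.
From Tail → Call: add FIRST(Call) = { 'then', := }.
Union: FIRST(Tail) = { 'then', :=, id }.

{ 'then', :=, id }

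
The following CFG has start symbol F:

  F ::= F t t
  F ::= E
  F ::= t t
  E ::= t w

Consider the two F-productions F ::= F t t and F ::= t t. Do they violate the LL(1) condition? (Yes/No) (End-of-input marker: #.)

Yes

FIRST(F t t) = { t } and FIRST(t t) = { t }.
Both contain t, so the two alternatives are not disjoint — LL(1) conflict.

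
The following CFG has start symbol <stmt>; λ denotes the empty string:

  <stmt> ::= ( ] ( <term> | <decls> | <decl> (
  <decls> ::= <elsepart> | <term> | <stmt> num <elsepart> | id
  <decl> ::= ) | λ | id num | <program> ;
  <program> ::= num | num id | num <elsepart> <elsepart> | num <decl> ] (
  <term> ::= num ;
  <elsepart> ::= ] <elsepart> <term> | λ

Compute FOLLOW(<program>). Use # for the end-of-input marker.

{ ; }

In <decl> ::= <program> ;: add FIRST(;) = { ; }.
Union: FOLLOW(<program>) = { ; }.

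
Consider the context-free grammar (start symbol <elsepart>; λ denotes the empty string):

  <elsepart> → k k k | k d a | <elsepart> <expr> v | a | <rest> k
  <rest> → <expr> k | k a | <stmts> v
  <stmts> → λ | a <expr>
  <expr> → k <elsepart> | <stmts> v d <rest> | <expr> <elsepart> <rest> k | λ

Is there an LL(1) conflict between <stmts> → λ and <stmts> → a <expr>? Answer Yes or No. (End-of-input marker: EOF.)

No

FIRST(λ) = { λ } and FIRST(a <expr>) = { a }.
The first is nullable but FOLLOW(<stmts>) = { v } is disjoint from FIRST of the second.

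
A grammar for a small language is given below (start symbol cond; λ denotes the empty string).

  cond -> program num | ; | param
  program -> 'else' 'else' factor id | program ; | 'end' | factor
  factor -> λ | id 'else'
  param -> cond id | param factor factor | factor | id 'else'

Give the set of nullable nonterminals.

Directly nullable (have an λ-production): factor.
program -> factor with every symbol nullable, so program is nullable.
cond -> param with every symbol nullable, so cond is nullable.
param -> param factor factor with every symbol nullable, so param is nullable.

{ cond, factor, param, program }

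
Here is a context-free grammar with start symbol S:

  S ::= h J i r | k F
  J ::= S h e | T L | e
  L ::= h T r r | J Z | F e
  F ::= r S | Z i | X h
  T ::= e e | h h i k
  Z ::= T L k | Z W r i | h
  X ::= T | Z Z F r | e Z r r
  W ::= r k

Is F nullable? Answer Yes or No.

No

No nonterminal in this grammar is nullable.
No production of F has an RHS whose symbols are all nullable, so F is not nullable.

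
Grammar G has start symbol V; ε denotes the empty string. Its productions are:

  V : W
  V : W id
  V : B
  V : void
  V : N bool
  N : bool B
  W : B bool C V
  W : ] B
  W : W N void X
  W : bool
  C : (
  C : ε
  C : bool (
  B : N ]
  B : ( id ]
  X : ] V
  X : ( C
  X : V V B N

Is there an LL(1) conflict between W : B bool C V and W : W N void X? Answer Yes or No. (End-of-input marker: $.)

Yes

FIRST(B bool C V) = { (, bool } and FIRST(W N void X) = { (, ], bool }.
Both contain (, so the two alternatives are not disjoint — LL(1) conflict.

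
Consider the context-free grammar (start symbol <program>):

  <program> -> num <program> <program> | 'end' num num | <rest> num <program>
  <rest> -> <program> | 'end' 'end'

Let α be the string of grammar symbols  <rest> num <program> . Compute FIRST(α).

{ 'end', num }

Add FIRST(<rest>) = { 'end', num }; <rest> is not nullable, stop.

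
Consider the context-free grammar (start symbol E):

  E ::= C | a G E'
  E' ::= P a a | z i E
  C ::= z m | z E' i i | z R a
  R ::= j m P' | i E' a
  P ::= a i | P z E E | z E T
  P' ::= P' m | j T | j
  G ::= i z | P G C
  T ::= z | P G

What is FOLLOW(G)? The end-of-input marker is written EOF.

In E ::= a G E': add FIRST(E') = { a, z }.
In G ::= P G C: add FIRST(C) = { z }.
In T ::= P G: G is at the end, add FOLLOW(T) = { a, i, m, z }.
Union: FOLLOW(G) = { a, i, m, z }.

{ a, i, m, z }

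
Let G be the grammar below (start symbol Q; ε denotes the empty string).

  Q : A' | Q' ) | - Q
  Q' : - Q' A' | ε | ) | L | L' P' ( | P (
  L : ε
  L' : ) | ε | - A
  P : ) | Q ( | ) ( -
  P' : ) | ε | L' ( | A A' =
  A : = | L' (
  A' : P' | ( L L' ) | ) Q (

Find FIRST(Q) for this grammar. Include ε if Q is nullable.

From Q : A': add FIRST(A') = { (, ), -, =, ε } (including ε since A' is nullable).
From Q : Q' ): Q' nullable, take FIRST(Q') ∪ {)} = { (, ), -, = }.
Q : - Q contributes {-}.
Union: FIRST(Q) = { (, ), -, =, ε }.

{ (, ), -, =, ε }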